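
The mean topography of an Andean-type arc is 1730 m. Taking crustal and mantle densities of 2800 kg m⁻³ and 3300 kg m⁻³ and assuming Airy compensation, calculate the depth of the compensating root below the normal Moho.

9690 m

Isostatic balance requires: the weight of the topography is balanced by the buoyancy of the root, ρ_c h = (ρ_m − ρ_c) r.
r = h · ρ_c / (ρ_m − ρ_c) = 1730 m × 2800 / (3300 − 2800) = 9690 m.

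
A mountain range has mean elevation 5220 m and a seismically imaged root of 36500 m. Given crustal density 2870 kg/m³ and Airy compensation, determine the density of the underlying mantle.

3280 kg/m³

Airy balance: ρ_c h = (ρ_m − ρ_c) r → ρ_m = ρ_c (1 + h/r).
ρ_m = 2870 × (1 + 5220 m/36500 m) = 3280 kg/m³.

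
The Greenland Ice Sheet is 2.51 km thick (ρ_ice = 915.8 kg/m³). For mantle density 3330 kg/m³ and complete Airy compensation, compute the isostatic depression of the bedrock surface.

Isostatic balance requires: the ice load ρ_ice t is balanced by mantle displaced below, ρ_m s.
s = t ρ_ice / ρ_m = 2.51 km × 915.8/3330 = 0.69 km.

0.69 km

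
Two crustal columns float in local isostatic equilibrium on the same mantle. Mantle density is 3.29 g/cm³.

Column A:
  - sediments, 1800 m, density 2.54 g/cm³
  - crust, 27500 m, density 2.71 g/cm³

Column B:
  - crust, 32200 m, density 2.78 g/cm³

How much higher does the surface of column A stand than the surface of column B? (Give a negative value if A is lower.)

For any compensation level in the mantle, the mantle terms cancel and isostasy reduces to e = (Σt_A − Σt_B) − (Σ(ρt)_A − Σ(ρt)_B) / ρ_m.
Σt_A = 29300 m; Σt_B = 32200 m; Σ(ρt)_A = 79097; Σ(ρt)_B = 89516 (in m·g/cm³).
e = (29300 − 32200) − (79097 − 89516) / 3.29 = 267 m.

267 m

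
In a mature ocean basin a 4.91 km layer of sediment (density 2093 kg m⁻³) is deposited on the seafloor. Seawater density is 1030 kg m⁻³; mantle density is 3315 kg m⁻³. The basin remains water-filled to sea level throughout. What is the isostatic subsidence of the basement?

Submarine loading: the sediment displaces seawater, and the subsidence is in turn flooded, so s (ρ_m − ρ_w) = t (ρ_sed − ρ_w).
s = 4.91 km × (2093 − 1030) / (3315 − 1030) = 2.28 km.

2.28 km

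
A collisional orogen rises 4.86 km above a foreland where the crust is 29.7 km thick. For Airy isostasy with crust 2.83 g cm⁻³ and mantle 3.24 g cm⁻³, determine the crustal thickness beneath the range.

Root depth r = h ρ_c / (ρ_m − ρ_c) = 4.86 km × 2.83 / 0.41 = 33.55 km.
Total thickness = T + h + r = 29.7 km + 4.86 km + 33.55 km = 68.1 km.

68.1 km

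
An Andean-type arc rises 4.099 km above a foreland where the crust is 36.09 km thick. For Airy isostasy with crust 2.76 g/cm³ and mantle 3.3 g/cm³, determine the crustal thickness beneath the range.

Root depth r = h ρ_c / (ρ_m − ρ_c) = 4.099 km × 2.76 / 0.54 = 20.95 km.
Total thickness = T + h + r = 36.09 km + 4.099 km + 20.95 km = 61.1 km.

61.1 km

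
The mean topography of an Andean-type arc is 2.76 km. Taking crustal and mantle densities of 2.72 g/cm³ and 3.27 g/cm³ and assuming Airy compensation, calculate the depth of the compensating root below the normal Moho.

13.6 km

Equating mass per unit area of the two columns: the weight of the topography is balanced by the buoyancy of the root, ρ_c h = (ρ_m − ρ_c) r.
r = h · ρ_c / (ρ_m − ρ_c) = 2.76 km × 2.72 / (3.27 − 2.72) = 13.6 km.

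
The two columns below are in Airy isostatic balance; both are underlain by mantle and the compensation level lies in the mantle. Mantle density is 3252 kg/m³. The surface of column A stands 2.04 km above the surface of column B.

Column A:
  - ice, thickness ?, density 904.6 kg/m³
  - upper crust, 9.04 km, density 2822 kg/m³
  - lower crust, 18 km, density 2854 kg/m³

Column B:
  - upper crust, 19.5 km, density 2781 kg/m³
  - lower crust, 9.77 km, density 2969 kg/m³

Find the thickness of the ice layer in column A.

3.21 km

Take the compensation level at the base of the deeper column (depth z_c below the surface of column A) and equate Σ ρ_i t_i down to z_c; mantle fills any gap and the z_c terms cancel.
Column A: x×904.6 + 9.04×2822 + 18×2854 + (z_c − 27.04 − x)×3252
Column B: 2.04×0 + 19.5×2781 + 9.77×2969 + (z_c − 2.04 − 29.27)×3252
The z_c×3252 term appears on both sides and cancels. Collect the known terms of each column as K = Σ(ρt)_known − 3252 × (depth of known layers): K_A = 76882.88 − 3252×27.04 = −11051.2; K_B = 83236.63 − 3252×(2.04 + 29.27) = −18583.49.
Balance: K_A − x×(3252 − 904.6) = K_B, so x = (K_A − K_B)/(3252 − 904.6) = 7532.29/2347.4 = 3.21 km.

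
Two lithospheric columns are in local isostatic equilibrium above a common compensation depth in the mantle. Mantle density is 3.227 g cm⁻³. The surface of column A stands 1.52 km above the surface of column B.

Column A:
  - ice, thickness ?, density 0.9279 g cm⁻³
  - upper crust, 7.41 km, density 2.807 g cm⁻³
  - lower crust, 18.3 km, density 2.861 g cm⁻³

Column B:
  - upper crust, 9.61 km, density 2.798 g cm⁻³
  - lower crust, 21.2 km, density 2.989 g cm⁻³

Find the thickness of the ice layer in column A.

1.85 km

Take the compensation level at the base of the deeper column (depth z_c below the surface of column A) and equate Σ ρ_i t_i down to z_c; mantle fills any gap and the z_c terms cancel.
Column A: x×0.9279 + 7.41×2.807 + 18.3×2.861 + (z_c − 25.71 − x)×3.227
Column B: 1.52×0 + 9.61×2.798 + 21.2×2.989 + (z_c − 1.52 − 30.81)×3.227
The z_c×3.227 term appears on both sides and cancels. Collect the known terms of each column as K = Σ(ρt)_known − 3.227 × (depth of known layers): K_A = 73.15617 − 3.227×25.71 = −9.81; K_B = 90.25558 − 3.227×(1.52 + 30.81) = −14.07333.
Balance: K_A − x×(3.227 − 0.9279) = K_B, so x = (K_A − K_B)/(3.227 − 0.9279) = 4.26333/2.2991 = 1.85 km.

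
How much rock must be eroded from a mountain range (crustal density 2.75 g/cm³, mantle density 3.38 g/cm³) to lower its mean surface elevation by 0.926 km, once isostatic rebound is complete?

4.97 km

Net drop Δ = e − u = e − e ρ_c/ρ_m = e (ρ_m − ρ_c)/ρ_m.
e = Δ ρ_m/(ρ_m − ρ_c) = 0.926 km × 3.38/0.63 = 4.97 km.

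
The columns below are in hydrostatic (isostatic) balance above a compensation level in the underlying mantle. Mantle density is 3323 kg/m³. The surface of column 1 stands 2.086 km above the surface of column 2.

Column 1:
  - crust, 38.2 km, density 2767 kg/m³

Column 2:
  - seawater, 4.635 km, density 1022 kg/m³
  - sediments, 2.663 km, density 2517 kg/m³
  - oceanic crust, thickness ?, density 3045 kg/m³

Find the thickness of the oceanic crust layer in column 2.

5.38 km

Take the compensation level at the base of the deeper column (depth z_c below the surface of column 1) and equate Σ ρ_i t_i down to z_c; mantle fills any gap and the z_c terms cancel.
Column 1: 38.2×2767 + (z_c − 38.2)×3323
Column 2: 2.086×0 + 4.635×1022 + 2.663×2517 + x×3045 + (z_c − 2.086 − 7.298 − x)×3323
The z_c×3323 term appears on both sides and cancels. Collect the known terms of each column as K = Σ(ρt)_known − 3323 × (depth of known layers): K_1 = 105699.4 − 3323×38.2 = −21239.2; K_2 = 11439.741 − 3323×(2.086 + 7.298) = −19743.291.
Balance: K_1 = K_2 − x×(3323 − 3045), so x = (K_2 − K_1)/(3323 − 3045) = 1495.91/278 = 5.38 km.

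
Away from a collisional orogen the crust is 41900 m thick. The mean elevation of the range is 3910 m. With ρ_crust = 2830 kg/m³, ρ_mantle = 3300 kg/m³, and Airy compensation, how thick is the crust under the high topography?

69400 m

Root depth r = h ρ_c / (ρ_m − ρ_c) = 3910 m × 2830 / 470 = 23540 m.
Total thickness = T + h + r = 41900 m + 3910 m + 23540 m = 69400 m.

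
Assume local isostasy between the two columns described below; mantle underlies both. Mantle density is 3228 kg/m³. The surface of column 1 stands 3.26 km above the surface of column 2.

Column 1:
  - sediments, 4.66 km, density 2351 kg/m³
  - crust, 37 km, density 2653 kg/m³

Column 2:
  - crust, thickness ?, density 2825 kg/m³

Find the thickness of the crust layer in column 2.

Take the compensation level at the base of the deeper column (depth z_c below the surface of column 1) and equate Σ ρ_i t_i down to z_c; mantle fills any gap and the z_c terms cancel.
Column 1: 4.66×2351 + 37×2653 + (z_c − 41.66)×3228
Column 2: 3.26×0 + x×2825 + (z_c − 3.26 − 0 − x)×3228
The z_c×3228 term appears on both sides and cancels. Collect the known terms of each column as K = Σ(ρt)_known − 3228 × (depth of known layers): K_1 = 109116.66 − 3228×41.66 = −25361.82; K_2 = 0 − 3228×(3.26 + 0) = −10523.28.
Balance: K_1 = K_2 − x×(3228 − 2825), so x = (K_2 − K_1)/(3228 − 2825) = 14838.5/403 = 36.8 km.

36.8 km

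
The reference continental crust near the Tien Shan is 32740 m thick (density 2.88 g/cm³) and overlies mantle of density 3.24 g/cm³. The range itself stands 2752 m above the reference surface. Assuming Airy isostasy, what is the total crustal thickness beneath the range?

Root depth r = h ρ_c / (ρ_m − ρ_c) = 2752 m × 2.88 / 0.36 = 22020 m.
Total thickness = T + h + r = 32740 m + 2752 m + 22020 m = 57500 m.

57500 m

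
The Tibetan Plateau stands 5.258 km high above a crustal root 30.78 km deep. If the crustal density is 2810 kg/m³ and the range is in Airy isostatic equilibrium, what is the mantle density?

Airy balance: ρ_c h = (ρ_m − ρ_c) r → ρ_m = ρ_c (1 + h/r).
ρ_m = 2810 × (1 + 5.258 km/30.78 km) = 3290 kg/m³.

3290 kg/m³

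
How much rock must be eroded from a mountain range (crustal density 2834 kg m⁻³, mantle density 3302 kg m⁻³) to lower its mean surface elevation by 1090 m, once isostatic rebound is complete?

7690 m

Net drop Δ = e − u = e − e ρ_c/ρ_m = e (ρ_m − ρ_c)/ρ_m.
e = Δ ρ_m/(ρ_m − ρ_c) = 1090 m × 3302/468 = 7690 m.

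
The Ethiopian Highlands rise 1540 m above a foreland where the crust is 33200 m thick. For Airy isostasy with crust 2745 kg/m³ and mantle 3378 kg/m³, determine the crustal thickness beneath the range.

Root depth r = h ρ_c / (ρ_m − ρ_c) = 1540 m × 2745 / 633 = 6678 m.
Total thickness = T + h + r = 33200 m + 1540 m + 6678 m = 41400 m.

41400 m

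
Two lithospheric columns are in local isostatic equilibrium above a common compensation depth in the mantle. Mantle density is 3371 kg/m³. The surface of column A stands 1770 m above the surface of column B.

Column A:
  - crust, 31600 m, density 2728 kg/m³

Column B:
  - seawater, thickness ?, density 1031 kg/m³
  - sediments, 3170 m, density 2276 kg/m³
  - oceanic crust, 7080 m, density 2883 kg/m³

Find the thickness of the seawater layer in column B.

3170 m

Take the compensation level at the base of the deeper column (depth z_c below the surface of column A) and equate Σ ρ_i t_i down to z_c; mantle fills any gap and the z_c terms cancel.
Column A: 31600×2728 + (z_c − 31600)×3371
Column B: 1770×0 + x×1031 + 3170×2276 + 7080×2883 + (z_c − 1770 − 10250 − x)×3371
The z_c×3371 term appears on both sides and cancels. Collect the known terms of each column as K = Σ(ρt)_known − 3371 × (depth of known layers): K_A = 86204800 − 3371×31600 = −20318800; K_B = 27626560 − 3371×(1770 + 10250) = −12892860.
Balance: K_A = K_B − x×(3371 − 1031), so x = (K_B − K_A)/(3371 − 1031) = 7425940/2340 = 3170 m.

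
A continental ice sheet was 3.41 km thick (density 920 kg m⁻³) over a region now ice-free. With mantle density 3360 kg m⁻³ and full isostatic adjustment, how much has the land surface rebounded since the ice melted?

Removing the load lets mantle flow back in; uplift u satisfies ρ_ice t = ρ_m u.
u = t ρ_ice/ρ_m = 3.41 km × 920/3360 = 0.934 km.

0.934 km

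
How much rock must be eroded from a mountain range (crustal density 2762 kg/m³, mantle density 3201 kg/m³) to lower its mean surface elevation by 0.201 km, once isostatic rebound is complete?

Net drop Δ = e − u = e − e ρ_c/ρ_m = e (ρ_m − ρ_c)/ρ_m.
e = Δ ρ_m/(ρ_m − ρ_c) = 0.201 km × 3201/439 = 1.47 km.

1.47 km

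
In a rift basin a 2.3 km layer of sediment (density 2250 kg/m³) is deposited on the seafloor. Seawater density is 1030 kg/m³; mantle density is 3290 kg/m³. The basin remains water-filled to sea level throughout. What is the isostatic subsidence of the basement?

Submarine loading: the sediment displaces seawater, and the subsidence is in turn flooded, so s (ρ_m − ρ_w) = t (ρ_sed − ρ_w).
s = 2.3 km × (2250 − 1030) / (3290 − 1030) = 1.24 km.

1.24 km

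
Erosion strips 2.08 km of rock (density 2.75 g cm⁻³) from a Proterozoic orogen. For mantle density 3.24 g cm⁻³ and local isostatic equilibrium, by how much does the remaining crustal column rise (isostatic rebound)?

Unloading: uplift u = e ρ_c/ρ_m = 2.08 km × 2.75/3.24 = 1.77 km.

1.77 km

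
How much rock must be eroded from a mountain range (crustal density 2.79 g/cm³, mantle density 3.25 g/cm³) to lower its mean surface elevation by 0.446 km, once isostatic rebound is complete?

Net drop Δ = e − u = e − e ρ_c/ρ_m = e (ρ_m − ρ_c)/ρ_m.
e = Δ ρ_m/(ρ_m − ρ_c) = 0.446 km × 3.25/0.46 = 3.15 km.

3.15 km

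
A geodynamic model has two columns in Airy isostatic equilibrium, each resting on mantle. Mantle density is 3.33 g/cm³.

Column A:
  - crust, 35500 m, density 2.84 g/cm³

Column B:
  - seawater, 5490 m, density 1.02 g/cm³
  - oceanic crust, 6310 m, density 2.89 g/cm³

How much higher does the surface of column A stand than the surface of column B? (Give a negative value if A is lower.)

582 m

For any compensation level in the mantle, the mantle terms cancel and isostasy reduces to e = (Σt_A − Σt_B) − (Σ(ρt)_A − Σ(ρt)_B) / ρ_m.
Σt_A = 35500 m; Σt_B = 11800 m; Σ(ρt)_A = 100820; Σ(ρt)_B = 23835.7 (in m·g/cm³).
e = (35500 − 11800) − (100820 − 23835.7) / 3.33 = 582 m.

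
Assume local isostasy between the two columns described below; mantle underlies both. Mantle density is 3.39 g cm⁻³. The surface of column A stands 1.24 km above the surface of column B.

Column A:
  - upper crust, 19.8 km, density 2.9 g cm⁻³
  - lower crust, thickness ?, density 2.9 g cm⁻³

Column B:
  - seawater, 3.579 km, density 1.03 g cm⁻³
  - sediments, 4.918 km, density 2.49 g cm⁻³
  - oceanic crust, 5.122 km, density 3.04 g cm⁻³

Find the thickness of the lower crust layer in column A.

18.7 km

Take the compensation level at the base of the deeper column (depth z_c below the surface of column A) and equate Σ ρ_i t_i down to z_c; mantle fills any gap and the z_c terms cancel.
Column A: 19.8×2.9 + x×2.9 + (z_c − 19.8 − x)×3.39
Column B: 1.24×0 + 3.579×1.03 + 4.918×2.49 + 5.122×3.04 + (z_c − 1.24 − 13.619)×3.39
The z_c×3.39 term appears on both sides and cancels. Collect the known terms of each column as K = Σ(ρt)_known − 3.39 × (depth of known layers): K_A = 57.42 − 3.39×19.8 = −9.702; K_B = 31.50307 − 3.39×(1.24 + 13.619) = −18.86894.
Balance: K_A − x×(3.39 − 2.9) = K_B, so x = (K_A − K_B)/(3.39 − 2.9) = 9.16694/0.49 = 18.7 km.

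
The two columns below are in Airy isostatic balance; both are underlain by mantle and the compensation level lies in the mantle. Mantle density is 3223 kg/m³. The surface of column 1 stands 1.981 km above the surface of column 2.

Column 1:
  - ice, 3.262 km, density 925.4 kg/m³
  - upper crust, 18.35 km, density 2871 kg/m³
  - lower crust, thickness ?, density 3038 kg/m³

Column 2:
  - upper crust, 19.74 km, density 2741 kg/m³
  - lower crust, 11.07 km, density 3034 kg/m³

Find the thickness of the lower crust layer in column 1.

Take the compensation level at the base of the deeper column (depth z_c below the surface of column 1) and equate Σ ρ_i t_i down to z_c; mantle fills any gap and the z_c terms cancel.
Column 1: 3.262×925.4 + 18.35×2871 + x×3038 + (z_c − 21.612 − x)×3223
Column 2: 1.981×0 + 19.74×2741 + 11.07×3034 + (z_c − 1.981 − 30.81)×3223
The z_c×3223 term appears on both sides and cancels. Collect the known terms of each column as K = Σ(ρt)_known − 3223 × (depth of known layers): K_1 = 55701.5048 − 3223×21.612 = −13953.9712; K_2 = 87693.72 − 3223×(1.981 + 30.81) = −17991.673.
Balance: K_1 − x×(3223 − 3038) = K_2, so x = (K_1 − K_2)/(3223 − 3038) = 4037.7/185 = 21.8 km.

21.8 km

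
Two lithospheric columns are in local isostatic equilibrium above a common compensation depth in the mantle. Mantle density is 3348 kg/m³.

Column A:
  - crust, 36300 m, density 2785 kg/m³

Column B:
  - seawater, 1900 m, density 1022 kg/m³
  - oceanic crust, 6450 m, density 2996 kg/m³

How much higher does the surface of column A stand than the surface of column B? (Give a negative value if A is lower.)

4110 m

For any compensation level in the mantle, the mantle terms cancel and isostasy reduces to e = (Σt_A − Σt_B) − (Σ(ρt)_A − Σ(ρt)_B) / ρ_m.
Σt_A = 36300 m; Σt_B = 8350 m; Σ(ρt)_A = 101095500; Σ(ρt)_B = 21266000 (in m·kg/m³).
e = (36300 − 8350) − (101095500 − 21266000) / 3348 = 4110 m.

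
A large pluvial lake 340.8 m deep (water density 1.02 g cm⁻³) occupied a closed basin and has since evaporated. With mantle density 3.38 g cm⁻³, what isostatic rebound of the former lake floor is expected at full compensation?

u = d ρ_w/ρ_m = 340.8 m × 1.02/3.38 = 103 m.

103 m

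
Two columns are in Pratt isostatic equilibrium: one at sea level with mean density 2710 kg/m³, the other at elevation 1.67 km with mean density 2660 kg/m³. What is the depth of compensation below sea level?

ρ_ref D = ρ (D + h) → D (ρ_ref − ρ) = ρ h.
D = ρ h/(ρ_ref − ρ) = 2660 × 1.67 km/(2710 − 2660) = 88.8 km.

88.8 km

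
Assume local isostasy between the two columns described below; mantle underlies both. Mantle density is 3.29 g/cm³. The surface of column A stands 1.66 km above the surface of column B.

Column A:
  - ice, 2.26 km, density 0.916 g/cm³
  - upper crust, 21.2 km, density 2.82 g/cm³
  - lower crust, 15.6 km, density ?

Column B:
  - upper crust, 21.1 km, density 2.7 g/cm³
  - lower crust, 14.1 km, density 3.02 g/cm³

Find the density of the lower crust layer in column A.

2.88 g/cm³

Take the compensation level at the base of the deeper column (depth z_c below the surface of column A) and equate Σ ρ_i t_i down to z_c; mantle fills any gap and the z_c terms cancel.
Column A: 2.26×0.916 + 21.2×2.82 + 15.6×ρ + (z_c − 39.06)×3.29
Column B: 1.66×0 + 21.1×2.7 + 14.1×3.02 + (z_c − 1.66 − 35.2)×3.29
The z_c×3.29 term appears on both sides and cancels. Collect the known terms of each column as K = Σ(ρt)_known − 3.29 × (depth of known layers): K_A = 61.85416 − 3.29×39.06 = −66.65324; K_B = 99.552 − 3.29×(1.66 + 35.2) = −21.7174.
Balance: K_A + 15.6×ρ = K_B, so ρ = (K_B − K_A)/15.6 = 44.9358/15.6 = 2.88 g/cm³.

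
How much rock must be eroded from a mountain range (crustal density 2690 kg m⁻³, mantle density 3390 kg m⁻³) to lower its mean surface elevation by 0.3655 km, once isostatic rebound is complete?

1.77 km

Net drop Δ = e − u = e − e ρ_c/ρ_m = e (ρ_m − ρ_c)/ρ_m.
e = Δ ρ_m/(ρ_m − ρ_c) = 0.3655 km × 3390/700 = 1.77 km.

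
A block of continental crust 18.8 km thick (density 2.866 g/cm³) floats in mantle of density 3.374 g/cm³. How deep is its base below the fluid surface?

Draft d = t ρ_obj/ρ_fluid = 18.8 km × 2.866/3.374 = 16 km.

16 km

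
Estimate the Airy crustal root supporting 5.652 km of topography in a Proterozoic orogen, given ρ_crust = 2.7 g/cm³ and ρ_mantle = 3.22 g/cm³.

Balancing pressure at the compensation depth: the weight of the topography is balanced by the buoyancy of the root, ρ_c h = (ρ_m − ρ_c) r.
r = h · ρ_c / (ρ_m − ρ_c) = 5.652 km × 2.7 / (3.22 − 2.7) = 29.3 km.

29.3 km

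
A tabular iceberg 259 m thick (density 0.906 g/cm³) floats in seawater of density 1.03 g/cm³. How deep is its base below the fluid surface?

Draft d = t ρ_obj/ρ_fluid = 259 m × 0.906/1.03 = 228 m.

228 m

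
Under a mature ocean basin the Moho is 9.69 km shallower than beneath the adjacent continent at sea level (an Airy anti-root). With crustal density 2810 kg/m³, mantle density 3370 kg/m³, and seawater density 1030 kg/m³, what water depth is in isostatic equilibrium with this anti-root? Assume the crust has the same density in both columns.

Replacing a thickness d of crust by seawater at the top must be balanced by replacing crust with mantle at the base: d (ρ_c − ρ_w) = a (ρ_m − ρ_c).
d = a (ρ_m − ρ_c)/(ρ_c − ρ_w) = 9.69 km × 560/1780 = 3.05 km.

3.05 km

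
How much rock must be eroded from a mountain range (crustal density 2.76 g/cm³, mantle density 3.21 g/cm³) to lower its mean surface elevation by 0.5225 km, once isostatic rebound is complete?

3.73 km

Net drop Δ = e − u = e − e ρ_c/ρ_m = e (ρ_m − ρ_c)/ρ_m.
e = Δ ρ_m/(ρ_m − ρ_c) = 0.5225 km × 3.21/0.45 = 3.73 km.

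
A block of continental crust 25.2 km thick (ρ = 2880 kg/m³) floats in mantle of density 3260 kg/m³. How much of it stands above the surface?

2.94 km

Floating equilibrium: submerged depth d = t ρ_obj/ρ_fluid = 25.2 km × 2880/3260 = 22.26 km.
Freeboard = t − d = 25.2 km − 22.26 km = 2.94 km.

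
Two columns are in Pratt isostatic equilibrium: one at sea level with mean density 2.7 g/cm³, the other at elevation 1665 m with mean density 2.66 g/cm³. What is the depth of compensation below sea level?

111000 m

ρ_ref D = ρ (D + h) → D (ρ_ref − ρ) = ρ h.
D = ρ h/(ρ_ref − ρ) = 2.66 × 1665 m/(2.7 − 2.66) = 111000 m.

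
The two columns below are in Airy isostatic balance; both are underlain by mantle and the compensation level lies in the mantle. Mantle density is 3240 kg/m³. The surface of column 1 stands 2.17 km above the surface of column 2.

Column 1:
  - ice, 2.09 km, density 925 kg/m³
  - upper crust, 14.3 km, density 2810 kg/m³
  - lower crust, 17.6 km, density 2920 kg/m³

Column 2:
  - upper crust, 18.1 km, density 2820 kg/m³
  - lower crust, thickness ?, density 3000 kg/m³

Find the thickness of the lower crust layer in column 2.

8.28 km

Take the compensation level at the base of the deeper column (depth z_c below the surface of column 1) and equate Σ ρ_i t_i down to z_c; mantle fills any gap and the z_c terms cancel.
Column 1: 2.09×925 + 14.3×2810 + 17.6×2920 + (z_c − 33.99)×3240
Column 2: 2.17×0 + 18.1×2820 + x×3000 + (z_c − 2.17 − 18.1 − x)×3240
The z_c×3240 term appears on both sides and cancels. Collect the known terms of each column as K = Σ(ρt)_known − 3240 × (depth of known layers): K_1 = 93508.25 − 3240×33.99 = −16619.35; K_2 = 51042 − 3240×(2.17 + 18.1) = −14632.8.
Balance: K_1 = K_2 − x×(3240 − 3000), so x = (K_2 − K_1)/(3240 − 3000) = 1986.55/240 = 8.28 km.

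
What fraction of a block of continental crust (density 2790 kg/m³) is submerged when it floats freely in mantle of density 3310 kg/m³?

84.3%

Submerged fraction = ρ_obj/ρ_fluid = 2790/3310 = 84.3%.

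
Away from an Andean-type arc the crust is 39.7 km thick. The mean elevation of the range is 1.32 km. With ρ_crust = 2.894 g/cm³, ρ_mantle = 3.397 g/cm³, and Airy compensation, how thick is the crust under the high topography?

48.6 km

Root depth r = h ρ_c / (ρ_m − ρ_c) = 1.32 km × 2.894 / 0.503 = 7.595 km.
Total thickness = T + h + r = 39.7 km + 1.32 km + 7.595 km = 48.6 km.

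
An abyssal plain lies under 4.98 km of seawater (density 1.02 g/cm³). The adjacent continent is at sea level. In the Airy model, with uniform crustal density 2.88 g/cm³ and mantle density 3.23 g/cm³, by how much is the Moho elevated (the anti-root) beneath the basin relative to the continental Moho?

Isostatic balance requires: replacing crust with seawater at the top is compensated by replacing crust with mantle at the base: d (ρ_c − ρ_w) = a (ρ_m − ρ_c).
a = d (ρ_c − ρ_w)/(ρ_m − ρ_c) = 4.98 km × 1.86/0.35 = 26.5 km.

26.5 km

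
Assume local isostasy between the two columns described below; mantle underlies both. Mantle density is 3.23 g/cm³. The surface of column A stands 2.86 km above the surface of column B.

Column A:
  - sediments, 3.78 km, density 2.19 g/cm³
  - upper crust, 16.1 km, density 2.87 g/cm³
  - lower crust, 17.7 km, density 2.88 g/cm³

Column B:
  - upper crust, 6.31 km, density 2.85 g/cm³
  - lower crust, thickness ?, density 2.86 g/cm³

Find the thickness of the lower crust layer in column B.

11.6 km

Take the compensation level at the base of the deeper column (depth z_c below the surface of column A) and equate Σ ρ_i t_i down to z_c; mantle fills any gap and the z_c terms cancel.
Column A: 3.78×2.19 + 16.1×2.87 + 17.7×2.88 + (z_c − 37.58)×3.23
Column B: 2.86×0 + 6.31×2.85 + x×2.86 + (z_c − 2.86 − 6.31 − x)×3.23
The z_c×3.23 term appears on both sides and cancels. Collect the known terms of each column as K = Σ(ρt)_known − 3.23 × (depth of known layers): K_A = 105.4612 − 3.23×37.58 = −15.9222; K_B = 17.9835 − 3.23×(2.86 + 6.31) = −11.6356.
Balance: K_A = K_B − x×(3.23 − 2.86), so x = (K_B − K_A)/(3.23 − 2.86) = 4.2866/0.37 = 11.6 km.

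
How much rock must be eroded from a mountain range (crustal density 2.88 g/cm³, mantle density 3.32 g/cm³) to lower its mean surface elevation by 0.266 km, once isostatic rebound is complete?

Net drop Δ = e − u = e − e ρ_c/ρ_m = e (ρ_m − ρ_c)/ρ_m.
e = Δ ρ_m/(ρ_m − ρ_c) = 0.266 km × 3.32/0.44 = 2.01 km.

2.01 km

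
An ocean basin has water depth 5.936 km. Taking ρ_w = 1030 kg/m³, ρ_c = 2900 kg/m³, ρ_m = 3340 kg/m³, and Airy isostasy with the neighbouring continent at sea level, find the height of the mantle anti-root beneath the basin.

25.2 km

In Airy isostatic equilibrium: replacing crust with seawater at the top is compensated by replacing crust with mantle at the base: d (ρ_c − ρ_w) = a (ρ_m − ρ_c).
a = d (ρ_c − ρ_w)/(ρ_m − ρ_c) = 5.936 km × 1870/440 = 25.2 km.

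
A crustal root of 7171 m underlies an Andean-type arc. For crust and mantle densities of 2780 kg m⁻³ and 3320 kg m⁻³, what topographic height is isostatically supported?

Equating mass per unit area of the two columns: ρ_c h = (ρ_m − ρ_c) r.
h = r (ρ_m − ρ_c) / ρ_c = 7171 m × (3320 − 2780) / 2780 = 1390 m.

1390 m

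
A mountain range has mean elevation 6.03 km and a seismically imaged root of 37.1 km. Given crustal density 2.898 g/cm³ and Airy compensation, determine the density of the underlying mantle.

3.37 g/cm³

Airy balance: ρ_c h = (ρ_m − ρ_c) r → ρ_m = ρ_c (1 + h/r).
ρ_m = 2.898 × (1 + 6.03 km/37.1 km) = 3.37 g/cm³.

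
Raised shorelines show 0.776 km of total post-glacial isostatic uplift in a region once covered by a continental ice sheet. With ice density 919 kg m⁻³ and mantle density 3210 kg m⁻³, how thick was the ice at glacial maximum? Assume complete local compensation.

2.71 km

u = t ρ_ice/ρ_m → t = u ρ_m/ρ_ice = 0.776 km × 3210/919 = 2.71 km.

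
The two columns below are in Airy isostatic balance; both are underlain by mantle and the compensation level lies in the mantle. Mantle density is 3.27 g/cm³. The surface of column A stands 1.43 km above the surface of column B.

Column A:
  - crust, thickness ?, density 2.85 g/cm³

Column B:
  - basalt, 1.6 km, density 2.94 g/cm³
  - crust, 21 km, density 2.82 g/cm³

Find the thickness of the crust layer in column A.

Take the compensation level at the base of the deeper column (depth z_c below the surface of column A) and equate Σ ρ_i t_i down to z_c; mantle fills any gap and the z_c terms cancel.
Column A: x×2.85 + (z_c − 0 − x)×3.27
Column B: 1.43×0 + 1.6×2.94 + 21×2.82 + (z_c − 1.43 − 22.6)×3.27
The z_c×3.27 term appears on both sides and cancels. Collect the known terms of each column as K = Σ(ρt)_known − 3.27 × (depth of known layers): K_A = 0 − 3.27×0 = 0; K_B = 63.924 − 3.27×(1.43 + 22.6) = −14.6541.
Balance: K_A − x×(3.27 − 2.85) = K_B, so x = (K_A − K_B)/(3.27 − 2.85) = 14.6541/0.42 = 34.9 km.

34.9 km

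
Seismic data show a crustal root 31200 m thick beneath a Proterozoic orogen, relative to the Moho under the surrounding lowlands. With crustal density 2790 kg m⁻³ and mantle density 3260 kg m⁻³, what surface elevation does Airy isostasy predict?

5260 m

Isostatic balance requires: ρ_c h = (ρ_m − ρ_c) r.
h = r (ρ_m − ρ_c) / ρ_c = 31200 m × (3260 − 2790) / 2790 = 5260 m.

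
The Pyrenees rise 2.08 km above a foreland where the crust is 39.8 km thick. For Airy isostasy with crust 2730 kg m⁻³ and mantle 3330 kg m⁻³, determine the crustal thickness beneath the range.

Root depth r = h ρ_c / (ρ_m − ρ_c) = 2.08 km × 2730 / 600 = 9.464 km.
Total thickness = T + h + r = 39.8 km + 2.08 km + 9.464 km = 51.3 km.

51.3 km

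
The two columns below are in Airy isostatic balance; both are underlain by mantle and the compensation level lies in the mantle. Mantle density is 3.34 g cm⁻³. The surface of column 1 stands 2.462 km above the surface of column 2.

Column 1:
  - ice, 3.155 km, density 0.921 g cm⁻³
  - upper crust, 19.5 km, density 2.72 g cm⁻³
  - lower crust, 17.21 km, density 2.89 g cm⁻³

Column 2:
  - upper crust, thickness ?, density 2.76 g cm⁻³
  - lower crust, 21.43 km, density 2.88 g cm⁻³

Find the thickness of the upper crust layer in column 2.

16.2 km

Take the compensation level at the base of the deeper column (depth z_c below the surface of column 1) and equate Σ ρ_i t_i down to z_c; mantle fills any gap and the z_c terms cancel.
Column 1: 3.155×0.921 + 19.5×2.72 + 17.21×2.89 + (z_c − 39.865)×3.34
Column 2: 2.462×0 + x×2.76 + 21.43×2.88 + (z_c − 2.462 − 21.43 − x)×3.34
The z_c×3.34 term appears on both sides and cancels. Collect the known terms of each column as K = Σ(ρt)_known − 3.34 × (depth of known layers): K_1 = 105.682655 − 3.34×39.865 = −27.466445; K_2 = 61.7184 − 3.34×(2.462 + 21.43) = −18.08088.
Balance: K_1 = K_2 − x×(3.34 − 2.76), so x = (K_2 − K_1)/(3.34 − 2.76) = 9.38556/0.58 = 16.2 km.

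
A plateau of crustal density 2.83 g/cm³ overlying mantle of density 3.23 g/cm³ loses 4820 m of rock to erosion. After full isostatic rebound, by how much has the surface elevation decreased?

Rebound u = e ρ_c/ρ_m = 4820 m × 2.83/3.23 = 4223 m.
Net surface drop = e − u = 4820 m − 4223 m = e (ρ_m − ρ_c)/ρ_m = 597 m.

597 m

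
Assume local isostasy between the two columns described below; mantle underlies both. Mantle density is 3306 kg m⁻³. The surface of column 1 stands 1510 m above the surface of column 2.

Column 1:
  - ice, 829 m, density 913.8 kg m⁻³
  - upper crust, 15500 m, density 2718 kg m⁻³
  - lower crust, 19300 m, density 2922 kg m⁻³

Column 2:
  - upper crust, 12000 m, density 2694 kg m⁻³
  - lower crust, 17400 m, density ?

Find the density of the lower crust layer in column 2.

2950 kg m⁻³

Take the compensation level at the base of the deeper column (depth z_c below the surface of column 1) and equate Σ ρ_i t_i down to z_c; mantle fills any gap and the z_c terms cancel.
Column 1: 829×913.8 + 15500×2718 + 19300×2922 + (z_c − 35629)×3306
Column 2: 1510×0 + 12000×2694 + 17400×ρ + (z_c − 1510 − 29400)×3306
The z_c×3306 term appears on both sides and cancels. Collect the known terms of each column as K = Σ(ρt)_known − 3306 × (depth of known layers): K_1 = 99281140.2 − 3306×35629 = −18508333.8; K_2 = 32328000 − 3306×(1510 + 29400) = −69860460.
Balance: K_1 = K_2 + 17400×ρ, so ρ = (K_1 − K_2)/17400 = 51352100/17400 = 2950 kg m⁻³.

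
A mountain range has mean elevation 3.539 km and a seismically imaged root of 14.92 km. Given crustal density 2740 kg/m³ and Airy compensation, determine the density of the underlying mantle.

Airy balance: ρ_c h = (ρ_m − ρ_c) r → ρ_m = ρ_c (1 + h/r).
ρ_m = 2740 × (1 + 3.539 km/14.92 km) = 3390 kg/m³.

3390 kg/m³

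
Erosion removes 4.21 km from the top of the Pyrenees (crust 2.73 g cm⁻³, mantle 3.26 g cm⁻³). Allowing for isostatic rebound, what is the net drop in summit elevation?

0.684 km

Rebound u = e ρ_c/ρ_m = 4.21 km × 2.73/3.26 = 3.526 km.
Net surface drop = e − u = 4.21 km − 3.526 km = e (ρ_m − ρ_c)/ρ_m = 0.684 km.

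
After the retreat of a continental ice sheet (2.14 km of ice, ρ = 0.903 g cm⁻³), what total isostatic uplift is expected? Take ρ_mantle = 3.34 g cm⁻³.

0.579 km

Removing the load lets mantle flow back in; uplift u satisfies ρ_ice t = ρ_m u.
u = t ρ_ice/ρ_m = 2.14 km × 0.903/3.34 = 0.579 km.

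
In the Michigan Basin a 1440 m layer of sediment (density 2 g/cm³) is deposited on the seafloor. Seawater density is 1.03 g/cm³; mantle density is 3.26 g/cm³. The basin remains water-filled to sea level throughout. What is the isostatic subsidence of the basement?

Submarine loading: the sediment displaces seawater, and the subsidence is in turn flooded, so s (ρ_m − ρ_w) = t (ρ_sed − ρ_w).
s = 1440 m × (2 − 1.03) / (3.26 − 1.03) = 626 m.

626 m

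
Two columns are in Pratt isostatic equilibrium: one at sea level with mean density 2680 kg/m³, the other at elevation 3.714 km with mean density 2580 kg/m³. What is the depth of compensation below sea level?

ρ_ref D = ρ (D + h) → D (ρ_ref − ρ) = ρ h.
D = ρ h/(ρ_ref − ρ) = 2580 × 3.714 km/(2680 − 2580) = 95.8 km.

95.8 km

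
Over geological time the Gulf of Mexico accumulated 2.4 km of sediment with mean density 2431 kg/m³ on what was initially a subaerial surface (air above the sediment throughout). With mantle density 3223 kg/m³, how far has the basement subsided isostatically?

1.81 km

Subaerial load: s = t ρ_sed / ρ_m = 2.4 km × 2431/3223 = 1.81 km.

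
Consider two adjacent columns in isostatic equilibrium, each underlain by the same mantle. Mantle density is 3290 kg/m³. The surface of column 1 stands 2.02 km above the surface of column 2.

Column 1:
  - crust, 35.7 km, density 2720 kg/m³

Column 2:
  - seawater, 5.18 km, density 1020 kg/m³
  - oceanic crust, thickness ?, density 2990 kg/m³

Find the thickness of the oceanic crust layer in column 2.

6.48 km

Take the compensation level at the base of the deeper column (depth z_c below the surface of column 1) and equate Σ ρ_i t_i down to z_c; mantle fills any gap and the z_c terms cancel.
Column 1: 35.7×2720 + (z_c − 35.7)×3290
Column 2: 2.02×0 + 5.18×1020 + x×2990 + (z_c − 2.02 − 5.18 − x)×3290
The z_c×3290 term appears on both sides and cancels. Collect the known terms of each column as K = Σ(ρt)_known − 3290 × (depth of known layers): K_1 = 97104 − 3290×35.7 = −20349; K_2 = 5283.6 − 3290×(2.02 + 5.18) = −18404.4.
Balance: K_1 = K_2 − x×(3290 − 2990), so x = (K_2 − K_1)/(3290 − 2990) = 1944.6/300 = 6.48 km.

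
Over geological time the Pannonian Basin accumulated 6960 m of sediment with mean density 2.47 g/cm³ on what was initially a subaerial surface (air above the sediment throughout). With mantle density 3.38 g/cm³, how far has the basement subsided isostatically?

Subaerial load: s = t ρ_sed / ρ_m = 6960 m × 2.47/3.38 = 5090 m.

5090 m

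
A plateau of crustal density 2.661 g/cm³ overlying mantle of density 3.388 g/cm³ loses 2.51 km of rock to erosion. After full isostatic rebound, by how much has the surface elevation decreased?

0.539 km

Rebound u = e ρ_c/ρ_m = 2.51 km × 2.661/3.388 = 1.971 km.
Net surface drop = e − u = 2.51 km − 1.971 km = e (ρ_m − ρ_c)/ρ_m = 0.539 km.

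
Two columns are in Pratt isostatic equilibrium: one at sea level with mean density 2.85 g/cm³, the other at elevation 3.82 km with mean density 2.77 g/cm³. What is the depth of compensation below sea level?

132 km

ρ_ref D = ρ (D + h) → D (ρ_ref − ρ) = ρ h.
D = ρ h/(ρ_ref − ρ) = 2.77 × 3.82 km/(2.85 − 2.77) = 132 km.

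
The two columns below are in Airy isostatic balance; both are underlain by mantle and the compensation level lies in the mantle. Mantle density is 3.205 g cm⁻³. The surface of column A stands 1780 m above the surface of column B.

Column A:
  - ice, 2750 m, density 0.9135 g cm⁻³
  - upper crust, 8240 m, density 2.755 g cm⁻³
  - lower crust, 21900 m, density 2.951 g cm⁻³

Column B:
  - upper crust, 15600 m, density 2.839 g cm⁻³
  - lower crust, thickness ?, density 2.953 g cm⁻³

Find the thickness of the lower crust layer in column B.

16500 m

Take the compensation level at the base of the deeper column (depth z_c below the surface of column A) and equate Σ ρ_i t_i down to z_c; mantle fills any gap and the z_c terms cancel.
Column A: 2750×0.9135 + 8240×2.755 + 21900×2.951 + (z_c − 32890)×3.205
Column B: 1780×0 + 15600×2.839 + x×2.953 + (z_c − 1780 − 15600 − x)×3.205
The z_c×3.205 term appears on both sides and cancels. Collect the known terms of each column as K = Σ(ρt)_known − 3.205 × (depth of known layers): K_A = 89840.225 − 3.205×32890 = −15572.225; K_B = 44288.4 − 3.205×(1780 + 15600) = −11414.5.
Balance: K_A = K_B − x×(3.205 − 2.953), so x = (K_B − K_A)/(3.205 − 2.953) = 4157.73/0.252 = 16500 m.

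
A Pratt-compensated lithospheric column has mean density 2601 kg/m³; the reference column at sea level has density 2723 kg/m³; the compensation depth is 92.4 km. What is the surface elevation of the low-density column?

4.33 km

ρ_ref D = ρ (D + h) → h = D (ρ_ref − ρ)/ρ.
h = 92.4 km × (2723 − 2601)/2601 = 4.33 km.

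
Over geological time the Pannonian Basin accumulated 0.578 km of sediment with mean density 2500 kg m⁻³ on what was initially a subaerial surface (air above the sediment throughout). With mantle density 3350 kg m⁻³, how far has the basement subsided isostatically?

0.431 km

Subaerial load: s = t ρ_sed / ρ_m = 0.578 km × 2500/3350 = 0.431 km.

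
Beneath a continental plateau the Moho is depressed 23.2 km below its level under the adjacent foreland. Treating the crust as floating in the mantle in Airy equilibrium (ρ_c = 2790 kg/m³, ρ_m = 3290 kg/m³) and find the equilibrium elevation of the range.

4.16 km

For local isostatic compensation: ρ_c h = (ρ_m − ρ_c) r.
h = r (ρ_m − ρ_c) / ρ_c = 23.2 km × (3290 − 2790) / 2790 = 4.16 km.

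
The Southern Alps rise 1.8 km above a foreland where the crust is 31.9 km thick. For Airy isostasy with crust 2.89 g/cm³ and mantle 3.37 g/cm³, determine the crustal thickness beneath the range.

44.5 km

Root depth r = h ρ_c / (ρ_m − ρ_c) = 1.8 km × 2.89 / 0.48 = 10.84 km.
Total thickness = T + h + r = 31.9 km + 1.8 km + 10.84 km = 44.5 km.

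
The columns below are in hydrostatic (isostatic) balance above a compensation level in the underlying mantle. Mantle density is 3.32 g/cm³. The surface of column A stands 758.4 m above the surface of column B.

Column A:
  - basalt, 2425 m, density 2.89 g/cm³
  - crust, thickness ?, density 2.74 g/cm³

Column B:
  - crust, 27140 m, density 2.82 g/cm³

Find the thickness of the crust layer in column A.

Take the compensation level at the base of the deeper column (depth z_c below the surface of column A) and equate Σ ρ_i t_i down to z_c; mantle fills any gap and the z_c terms cancel.
Column A: 2425×2.89 + x×2.74 + (z_c − 2425 − x)×3.32
Column B: 758.4×0 + 27140×2.82 + (z_c − 758.4 − 27140)×3.32
The z_c×3.32 term appears on both sides and cancels. Collect the known terms of each column as K = Σ(ρt)_known − 3.32 × (depth of known layers): K_A = 7008.25 − 3.32×2425 = −1042.75; K_B = 76534.8 − 3.32×(758.4 + 27140) = −16087.888.
Balance: K_A − x×(3.32 − 2.74) = K_B, so x = (K_A − K_B)/(3.32 − 2.74) = 15045.1/0.58 = 25900 m.

25900 m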